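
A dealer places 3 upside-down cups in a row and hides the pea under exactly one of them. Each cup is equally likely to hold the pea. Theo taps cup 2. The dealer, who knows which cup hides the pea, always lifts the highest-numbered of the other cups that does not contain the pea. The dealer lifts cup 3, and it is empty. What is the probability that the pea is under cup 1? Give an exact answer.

1/2

Consider each possible location of the pea in turn.
If it is under either of cups 1 and 2 (prior 1/3 each): cup 3 is the highest-numbered option available, probability 1; weight (1/3)·1 = 1/3 each.
If it is under cup 3 (prior 1/3): the dealer opened cup 3, so this case is ruled out; weight (1/3)·0 = 0.
The weights sum to 2/3.
So P(the pea under cup 1 | the dealer opened cup 3) = (1/3) / (2/3) = 1/2.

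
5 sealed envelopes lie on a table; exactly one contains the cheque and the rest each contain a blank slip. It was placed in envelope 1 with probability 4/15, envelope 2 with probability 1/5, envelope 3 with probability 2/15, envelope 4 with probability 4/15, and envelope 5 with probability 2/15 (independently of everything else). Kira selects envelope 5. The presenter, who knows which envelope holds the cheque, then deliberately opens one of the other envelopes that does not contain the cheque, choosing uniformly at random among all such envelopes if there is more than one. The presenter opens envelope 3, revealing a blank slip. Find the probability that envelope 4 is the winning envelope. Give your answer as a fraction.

Apply Bayes' rule, conditioning on where the cheque actually is.
If it is in either of envelopes 1 and 4 (prior 4/15 each): the presenter has 3 equally likely choices, so probability 1/3; weight (4/15)·(1/3) = 4/45 each.
If it is in envelope 2 (prior 1/5): the presenter has 3 equally likely choices, so probability 1/3; weight (1/5)·(1/3) = 1/15.
If it is in envelope 3 (prior 2/15): the presenter opened envelope 3, so this case is ruled out; weight (2/15)·0 = 0.
If it is in envelope 5 (prior 2/15): the presenter has 4 equally likely choices, so probability 1/4; weight (2/15)·(1/4) = 1/30.
The weights sum to 5/18.
So P(the cheque in envelope 4 | the presenter opened envelope 3) = (4/45) / (5/18) = 8/25.

8/25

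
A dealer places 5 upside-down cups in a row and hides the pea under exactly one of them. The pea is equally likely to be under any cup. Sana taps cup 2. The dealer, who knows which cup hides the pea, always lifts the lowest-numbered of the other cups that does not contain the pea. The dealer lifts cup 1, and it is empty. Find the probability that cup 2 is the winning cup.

1/4

Consider each possible location of the pea in turn.
If it is under cup 1 (prior 1/5): the dealer opened cup 1, so this case is ruled out; weight (1/5)·0 = 0.
If it is under any of cups 2, 3, 4, and 5 (prior 1/5 each): cup 1 is the lowest-numbered option available, probability 1; weight (1/5)·1 = 1/5 each.
The weights sum to 4/5.
So P(the pea under cup 2 | the dealer opened cup 1) = (1/5) / (4/5) = 1/4.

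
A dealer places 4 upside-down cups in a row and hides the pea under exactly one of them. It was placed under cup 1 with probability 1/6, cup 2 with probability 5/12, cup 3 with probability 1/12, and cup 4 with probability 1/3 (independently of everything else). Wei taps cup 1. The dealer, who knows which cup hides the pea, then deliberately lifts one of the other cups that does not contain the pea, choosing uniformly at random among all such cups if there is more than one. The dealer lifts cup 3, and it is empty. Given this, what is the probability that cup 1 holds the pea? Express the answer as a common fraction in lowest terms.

Consider each possible location of the pea in turn.
If it is under cup 1 (prior 1/6): the dealer has 3 equally likely choices, so probability 1/3; weight (1/6)·(1/3) = 1/18.
If it is under cup 2 (prior 5/12): the dealer has 2 equally likely choices, so probability 1/2; weight (5/12)·(1/2) = 5/24.
If it is under cup 3 (prior 1/12): the dealer opened cup 3, so this case is ruled out; weight (1/12)·0 = 0.
If it is under cup 4 (prior 1/3): the dealer has 2 equally likely choices, so probability 1/2; weight (1/3)·(1/2) = 1/6.
The weights sum to 31/72.
So P(the pea under cup 1 | the dealer opened cup 3) = (1/18) / (31/72) = 4/31.

4/31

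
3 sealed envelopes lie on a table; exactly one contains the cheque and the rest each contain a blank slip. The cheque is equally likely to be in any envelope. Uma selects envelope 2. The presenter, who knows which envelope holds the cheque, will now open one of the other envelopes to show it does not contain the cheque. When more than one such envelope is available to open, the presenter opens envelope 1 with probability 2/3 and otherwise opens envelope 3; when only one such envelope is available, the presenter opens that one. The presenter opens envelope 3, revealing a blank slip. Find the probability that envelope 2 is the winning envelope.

Condition on the true location of the cheque.
If it is in envelope 1 (prior 1/3): only envelope 3 is available, probability 1; weight (1/3)·1 = 1/3.
If it is in envelope 2 (prior 1/3): envelope 1 is available but not opened, probability 1/3; weight (1/3)·(1/3) = 1/9.
If it is in envelope 3 (prior 1/3): the presenter opened envelope 3, so this case is ruled out; weight (1/3)·0 = 0.
The weights sum to 4/9.
So P(the cheque in envelope 2 | the presenter opened envelope 3) = (1/9) / (4/9) = 1/4.

1/4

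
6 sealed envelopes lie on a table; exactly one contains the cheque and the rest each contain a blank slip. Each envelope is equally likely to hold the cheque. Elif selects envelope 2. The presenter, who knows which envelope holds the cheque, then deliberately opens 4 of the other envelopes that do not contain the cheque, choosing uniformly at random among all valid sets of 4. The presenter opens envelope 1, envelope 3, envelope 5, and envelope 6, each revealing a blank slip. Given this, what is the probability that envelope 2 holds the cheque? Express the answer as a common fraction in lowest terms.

1/6

Consider each possible location of the cheque in turn.
If it is in any of envelopes 1, 3, 5, and 6 (prior 1/6 each): that envelope was opened and seen not to hold the prize — ruled out; weight (1/6)·0 = 0 each.
If it is in envelope 2 (prior 1/6): the presenter has 5 equally likely choices, so probability 1/5; weight (1/6)·(1/5) = 1/30.
If it is in envelope 4 (prior 1/6): the presenter has no choice, probability 1; weight (1/6)·1 = 1/6.
The weights sum to 1/5.
So P(the cheque in envelope 2 | the presenter opened envelope 1, envelope 3, envelope 5, and envelope 6) = (1/30) / (1/5) = 1/6.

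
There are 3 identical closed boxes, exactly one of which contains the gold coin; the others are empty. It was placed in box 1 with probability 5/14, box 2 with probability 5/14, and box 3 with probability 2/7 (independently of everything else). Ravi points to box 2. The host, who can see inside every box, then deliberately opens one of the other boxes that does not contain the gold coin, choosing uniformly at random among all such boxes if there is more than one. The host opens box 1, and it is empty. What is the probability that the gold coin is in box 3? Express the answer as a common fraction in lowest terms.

8/13

Consider each possible location of the gold coin in turn.
If it is in box 1 (prior 5/14): the host opened box 1, so this case is ruled out; weight (5/14)·0 = 0.
If it is in box 2 (prior 5/14): the host has 2 equally likely choices, so probability 1/2; weight (5/14)·(1/2) = 5/28.
If it is in box 3 (prior 2/7): the host has no choice, probability 1; weight (2/7)·1 = 2/7.
The weights sum to 13/28.
So P(the gold coin in box 3 | the host opened box 1) = (2/7) / (13/28) = 8/13.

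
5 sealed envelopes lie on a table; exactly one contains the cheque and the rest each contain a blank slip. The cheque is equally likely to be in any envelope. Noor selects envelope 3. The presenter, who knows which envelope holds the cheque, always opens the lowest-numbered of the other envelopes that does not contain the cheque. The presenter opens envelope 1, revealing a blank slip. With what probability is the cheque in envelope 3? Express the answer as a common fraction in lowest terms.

1/4

Consider each possible location of the cheque in turn.
If it is in envelope 1 (prior 1/5): the presenter opened envelope 1, so this case is ruled out; weight (1/5)·0 = 0.
If it is in any of envelopes 2, 3, 4, and 5 (prior 1/5 each): envelope 1 is the lowest-numbered option available, probability 1; weight (1/5)·1 = 1/5 each.
The weights sum to 4/5.
So P(the cheque in envelope 3 | the presenter opened envelope 1) = (1/5) / (4/5) = 1/4.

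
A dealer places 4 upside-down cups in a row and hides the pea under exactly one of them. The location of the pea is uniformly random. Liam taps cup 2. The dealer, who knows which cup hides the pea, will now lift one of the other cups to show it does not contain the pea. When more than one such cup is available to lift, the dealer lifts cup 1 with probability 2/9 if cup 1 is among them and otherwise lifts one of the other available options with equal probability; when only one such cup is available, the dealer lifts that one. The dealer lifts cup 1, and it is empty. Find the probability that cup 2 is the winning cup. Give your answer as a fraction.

1/3

Apply Bayes' rule, conditioning on where the pea actually is.
If it is under cup 1 (prior 1/4): the dealer opened cup 1, so this case is ruled out; weight (1/4)·0 = 0.
If it is under any of cups 2, 3, and 4 (prior 1/4 each): cup 1 is available, opened with probability 2/9; weight (1/4)·(2/9) = 1/18 each.
The weights sum to 1/6.
So P(the pea under cup 2 | the dealer opened cup 1) = (1/18) / (1/6) = 1/3.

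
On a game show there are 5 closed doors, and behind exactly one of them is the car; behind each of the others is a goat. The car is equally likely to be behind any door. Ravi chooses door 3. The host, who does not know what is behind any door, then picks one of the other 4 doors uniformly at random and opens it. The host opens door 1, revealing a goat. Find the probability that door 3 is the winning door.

1/4

Because the host chose which door to open without knowing where the car is, the choice is independent of the prize location. Learning that door 1 does not hold the car simply rules out that one location and leaves the remaining 4 doors still equally likely by symmetry.
So P(the car behind door 3) = 1/4.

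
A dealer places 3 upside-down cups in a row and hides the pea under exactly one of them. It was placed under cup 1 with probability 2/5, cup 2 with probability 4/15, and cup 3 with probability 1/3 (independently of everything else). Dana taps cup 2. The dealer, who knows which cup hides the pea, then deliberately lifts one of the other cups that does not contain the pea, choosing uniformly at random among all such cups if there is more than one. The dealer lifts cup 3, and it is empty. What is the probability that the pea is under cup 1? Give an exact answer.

3/4

Consider each possible location of the pea in turn.
If it is under cup 1 (prior 2/5): the dealer has no choice, probability 1; weight (2/5)·1 = 2/5.
If it is under cup 2 (prior 4/15): the dealer has 2 equally likely choices, so probability 1/2; weight (4/15)·(1/2) = 2/15.
If it is under cup 3 (prior 1/3): the dealer opened cup 3, so this case is ruled out; weight (1/3)·0 = 0.
The weights sum to 8/15.
So P(the pea under cup 1 | the dealer opened cup 3) = (2/5) / (8/15) = 3/4.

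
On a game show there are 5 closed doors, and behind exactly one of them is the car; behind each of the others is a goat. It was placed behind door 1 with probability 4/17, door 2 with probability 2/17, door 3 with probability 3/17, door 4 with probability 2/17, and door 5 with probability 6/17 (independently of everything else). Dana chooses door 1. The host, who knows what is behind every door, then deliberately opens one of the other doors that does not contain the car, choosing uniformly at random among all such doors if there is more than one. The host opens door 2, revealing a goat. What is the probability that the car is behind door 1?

3/14

Consider each possible location of the car in turn.
If it is behind door 1 (prior 4/17): the host has 4 equally likely choices, so probability 1/4; weight (4/17)·(1/4) = 1/17.
If it is behind door 2 (prior 2/17): the host opened door 2, so this case is ruled out; weight (2/17)·0 = 0.
If it is behind door 3 (prior 3/17): the host has 3 equally likely choices, so probability 1/3; weight (3/17)·(1/3) = 1/17.
If it is behind door 4 (prior 2/17): the host has 3 equally likely choices, so probability 1/3; weight (2/17)·(1/3) = 2/51.
If it is behind door 5 (prior 6/17): the host has 3 equally likely choices, so probability 1/3; weight (6/17)·(1/3) = 2/17.
The weights sum to 14/51.
So P(the car behind door 1 | the host opened door 2) = (1/17) / (14/51) = 3/14.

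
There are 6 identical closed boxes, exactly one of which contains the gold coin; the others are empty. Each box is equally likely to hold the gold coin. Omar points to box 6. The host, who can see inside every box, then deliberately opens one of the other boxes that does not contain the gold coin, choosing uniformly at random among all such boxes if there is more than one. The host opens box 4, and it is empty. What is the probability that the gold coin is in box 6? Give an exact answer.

1/6

Condition on the true location of the gold coin.
If it is in any of boxes 1, 2, 3, and 5 (prior 1/6 each): the host has 4 equally likely choices, so probability 1/4; weight (1/6)·(1/4) = 1/24 each.
If it is in box 4 (prior 1/6): the host opened box 4, so this case is ruled out; weight (1/6)·0 = 0.
If it is in box 6 (prior 1/6): the host has 5 equally likely choices, so probability 1/5; weight (1/6)·(1/5) = 1/30.
The weights sum to 1/5.
So P(the gold coin in box 6 | the host opened box 4) = (1/30) / (1/5) = 1/6.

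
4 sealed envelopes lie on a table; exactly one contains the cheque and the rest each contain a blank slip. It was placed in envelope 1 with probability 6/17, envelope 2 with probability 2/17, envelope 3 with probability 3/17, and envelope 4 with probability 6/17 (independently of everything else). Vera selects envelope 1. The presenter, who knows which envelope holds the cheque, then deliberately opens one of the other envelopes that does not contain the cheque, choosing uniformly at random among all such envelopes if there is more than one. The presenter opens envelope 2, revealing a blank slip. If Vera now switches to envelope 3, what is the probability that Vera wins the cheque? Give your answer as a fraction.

3/13

Condition on the true location of the cheque.
If it is in envelope 1 (prior 6/17): the presenter has 3 equally likely choices, so probability 1/3; weight (6/17)·(1/3) = 2/17.
If it is in envelope 2 (prior 2/17): the presenter opened envelope 2, so this case is ruled out; weight (2/17)·0 = 0.
If it is in envelope 3 (prior 3/17): the presenter has 2 equally likely choices, so probability 1/2; weight (3/17)·(1/2) = 3/34.
If it is in envelope 4 (prior 6/17): the presenter has 2 equally likely choices, so probability 1/2; weight (6/17)·(1/2) = 3/17.
The weights sum to 13/34.
So P(the cheque in envelope 3 | the presenter opened envelope 2) = (3/34) / (13/34) = 3/13.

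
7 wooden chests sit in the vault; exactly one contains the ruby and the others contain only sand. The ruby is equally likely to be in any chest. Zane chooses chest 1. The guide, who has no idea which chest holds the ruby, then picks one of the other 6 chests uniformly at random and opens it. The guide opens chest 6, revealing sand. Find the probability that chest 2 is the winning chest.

1/6

Apply Bayes' rule, conditioning on where the ruby actually is.
If it is in any of chests 1, 2, 3, 4, 5, and 7 (prior 1/7 each): the guide picks chest 6 with probability 1/6 regardless, and it is not the prize; weight (1/7)·(1/6) = 1/42 each.
If it is in chest 6 (prior 1/7): the guide opened chest 6, so this case is ruled out; weight (1/7)·0 = 0.
The weights sum to 1/7.
So P(the ruby in chest 2 | the guide opened chest 6) = (1/42) / (1/7) = 1/6.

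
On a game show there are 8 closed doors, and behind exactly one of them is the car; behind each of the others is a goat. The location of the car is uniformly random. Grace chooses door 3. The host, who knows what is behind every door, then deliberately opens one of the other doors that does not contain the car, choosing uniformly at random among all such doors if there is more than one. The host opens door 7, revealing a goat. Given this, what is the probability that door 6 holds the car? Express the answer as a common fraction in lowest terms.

7/48

Condition on the true location of the car.
If it is behind any of doors 1, 2, 4, 5, 6, and 8 (prior 1/8 each): the host has 6 equally likely choices, so probability 1/6; weight (1/8)·(1/6) = 1/48 each.
If it is behind door 3 (prior 1/8): the host has 7 equally likely choices, so probability 1/7; weight (1/8)·(1/7) = 1/56.
If it is behind door 7 (prior 1/8): the host opened door 7, so this case is ruled out; weight (1/8)·0 = 0.
The weights sum to 1/7.
So P(the car behind door 6 | the host opened door 7) = (1/48) / (1/7) = 7/48.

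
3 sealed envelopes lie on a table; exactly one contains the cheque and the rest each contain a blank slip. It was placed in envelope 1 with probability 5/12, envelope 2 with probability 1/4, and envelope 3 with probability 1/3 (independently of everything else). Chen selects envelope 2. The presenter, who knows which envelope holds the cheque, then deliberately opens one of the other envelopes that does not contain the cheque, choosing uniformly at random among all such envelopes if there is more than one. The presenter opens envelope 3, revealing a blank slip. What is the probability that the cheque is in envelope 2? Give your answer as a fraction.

Consider each possible location of the cheque in turn.
If it is in envelope 1 (prior 5/12): the presenter has no choice, probability 1; weight (5/12)·1 = 5/12.
If it is in envelope 2 (prior 1/4): the presenter has 2 equally likely choices, so probability 1/2; weight (1/4)·(1/2) = 1/8.
If it is in envelope 3 (prior 1/3): the presenter opened envelope 3, so this case is ruled out; weight (1/3)·0 = 0.
The weights sum to 13/24.
So P(the cheque in envelope 2 | the presenter opened envelope 3) = (1/8) / (13/24) = 3/13.

3/13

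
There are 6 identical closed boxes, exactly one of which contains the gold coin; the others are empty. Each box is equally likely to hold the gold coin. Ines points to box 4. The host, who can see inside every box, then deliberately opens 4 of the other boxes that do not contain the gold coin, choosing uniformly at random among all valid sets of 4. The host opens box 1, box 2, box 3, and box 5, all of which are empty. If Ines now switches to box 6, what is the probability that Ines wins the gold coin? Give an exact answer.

Condition on the true location of the gold coin.
If it is in any of boxes 1, 2, 3, and 5 (prior 1/6 each): that box was opened and seen not to hold the prize — ruled out; weight (1/6)·0 = 0 each.
If it is in box 4 (prior 1/6): the host has 5 equally likely choices, so probability 1/5; weight (1/6)·(1/5) = 1/30.
If it is in box 6 (prior 1/6): the host has no choice, probability 1; weight (1/6)·1 = 1/6.
The weights sum to 1/5.
So P(the gold coin in box 6 | the host opened box 1, box 2, box 3, and box 5) = (1/6) / (1/5) = 5/6.

5/6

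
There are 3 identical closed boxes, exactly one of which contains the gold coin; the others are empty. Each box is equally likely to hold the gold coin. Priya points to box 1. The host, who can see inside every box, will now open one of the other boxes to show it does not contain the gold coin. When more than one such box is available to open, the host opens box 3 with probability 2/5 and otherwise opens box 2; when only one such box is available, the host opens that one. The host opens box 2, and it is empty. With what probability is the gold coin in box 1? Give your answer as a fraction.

Apply Bayes' rule, conditioning on where the gold coin actually is.
If it is in box 1 (prior 1/3): box 3 is available but not opened, probability 3/5; weight (1/3)·(3/5) = 1/5.
If it is in box 2 (prior 1/3): the host opened box 2, so this case is ruled out; weight (1/3)·0 = 0.
If it is in box 3 (prior 1/3): only box 2 is available, probability 1; weight (1/3)·1 = 1/3.
The weights sum to 8/15.
So P(the gold coin in box 1 | the host opened box 2) = (1/5) / (8/15) = 3/8.

3/8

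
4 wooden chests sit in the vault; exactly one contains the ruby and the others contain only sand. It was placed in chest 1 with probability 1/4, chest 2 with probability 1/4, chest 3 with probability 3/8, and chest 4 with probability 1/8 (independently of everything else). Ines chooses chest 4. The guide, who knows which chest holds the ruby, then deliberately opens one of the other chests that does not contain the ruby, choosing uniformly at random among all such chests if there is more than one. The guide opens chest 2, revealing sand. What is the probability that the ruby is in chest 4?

Condition on the true location of the ruby.
If it is in chest 1 (prior 1/4): the guide has 2 equally likely choices, so probability 1/2; weight (1/4)·(1/2) = 1/8.
If it is in chest 2 (prior 1/4): the guide opened chest 2, so this case is ruled out; weight (1/4)·0 = 0.
If it is in chest 3 (prior 3/8): the guide has 2 equally likely choices, so probability 1/2; weight (3/8)·(1/2) = 3/16.
If it is in chest 4 (prior 1/8): the guide has 3 equally likely choices, so probability 1/3; weight (1/8)·(1/3) = 1/24.
The weights sum to 17/48.
So P(the ruby in chest 4 | the guide opened chest 2) = (1/24) / (17/48) = 2/17.

2/17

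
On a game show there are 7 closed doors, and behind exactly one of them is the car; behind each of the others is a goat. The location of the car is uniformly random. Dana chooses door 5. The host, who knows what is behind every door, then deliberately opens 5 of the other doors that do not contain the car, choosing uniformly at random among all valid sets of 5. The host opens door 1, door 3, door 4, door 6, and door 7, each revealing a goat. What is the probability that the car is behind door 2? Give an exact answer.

Condition on the true location of the car.
If it is behind any of doors 1, 3, 4, 6, and 7 (prior 1/7 each): that door was opened and seen not to hold the prize — ruled out; weight (1/7)·0 = 0 each.
If it is behind door 2 (prior 1/7): the host has no choice, probability 1; weight (1/7)·1 = 1/7.
If it is behind door 5 (prior 1/7): the host has 6 equally likely choices, so probability 1/6; weight (1/7)·(1/6) = 1/42.
The weights sum to 1/6.
So P(the car behind door 2 | the host opened door 1, door 3, door 4, door 6, and door 7) = (1/7) / (1/6) = 6/7.

6/7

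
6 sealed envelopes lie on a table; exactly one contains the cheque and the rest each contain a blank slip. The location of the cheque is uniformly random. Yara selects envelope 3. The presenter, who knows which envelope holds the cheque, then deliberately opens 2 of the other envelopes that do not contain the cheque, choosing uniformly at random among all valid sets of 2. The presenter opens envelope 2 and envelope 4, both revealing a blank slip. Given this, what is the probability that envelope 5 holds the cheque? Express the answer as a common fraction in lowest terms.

5/18

Condition on the true location of the cheque.
If it is in any of envelopes 1, 5, and 6 (prior 1/6 each): the presenter has 6 equally likely choices, so probability 1/6; weight (1/6)·(1/6) = 1/36 each.
If it is in either of envelopes 2 and 4 (prior 1/6 each): that envelope was opened and seen not to hold the prize — ruled out; weight (1/6)·0 = 0 each.
If it is in envelope 3 (prior 1/6): the presenter has 10 equally likely choices, so probability 1/10; weight (1/6)·(1/10) = 1/60.
The weights sum to 1/10.
So P(the cheque in envelope 5 | the presenter opened envelope 2 and envelope 4) = (1/36) / (1/10) = 5/18.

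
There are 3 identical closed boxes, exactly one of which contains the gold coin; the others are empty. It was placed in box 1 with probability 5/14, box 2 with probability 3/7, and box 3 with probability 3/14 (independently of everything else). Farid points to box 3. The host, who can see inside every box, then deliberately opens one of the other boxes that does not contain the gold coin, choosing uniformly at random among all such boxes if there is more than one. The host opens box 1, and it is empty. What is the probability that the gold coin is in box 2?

4/5

Condition on the true location of the gold coin.
If it is in box 1 (prior 5/14): the host opened box 1, so this case is ruled out; weight (5/14)·0 = 0.
If it is in box 2 (prior 3/7): the host has no choice, probability 1; weight (3/7)·1 = 3/7.
If it is in box 3 (prior 3/14): the host has 2 equally likely choices, so probability 1/2; weight (3/14)·(1/2) = 3/28.
The weights sum to 15/28.
So P(the gold coin in box 2 | the host opened box 1) = (3/7) / (15/28) = 4/5.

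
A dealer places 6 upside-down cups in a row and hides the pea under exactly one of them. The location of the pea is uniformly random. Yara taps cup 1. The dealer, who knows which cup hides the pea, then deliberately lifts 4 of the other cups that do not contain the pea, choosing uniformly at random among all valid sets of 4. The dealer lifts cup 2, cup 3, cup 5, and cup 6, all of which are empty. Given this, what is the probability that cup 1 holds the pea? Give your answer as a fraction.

1/6

Apply Bayes' rule, conditioning on where the pea actually is.
If it is under cup 1 (prior 1/6): the dealer has 5 equally likely choices, so probability 1/5; weight (1/6)·(1/5) = 1/30.
If it is under any of cups 2, 3, 5, and 6 (prior 1/6 each): that cup was opened and seen not to hold the prize — ruled out; weight (1/6)·0 = 0 each.
If it is under cup 4 (prior 1/6): the dealer has no choice, probability 1; weight (1/6)·1 = 1/6.
The weights sum to 1/5.
So P(the pea under cup 1 | the dealer opened cup 2, cup 3, cup 5, and cup 6) = (1/30) / (1/5) = 1/6.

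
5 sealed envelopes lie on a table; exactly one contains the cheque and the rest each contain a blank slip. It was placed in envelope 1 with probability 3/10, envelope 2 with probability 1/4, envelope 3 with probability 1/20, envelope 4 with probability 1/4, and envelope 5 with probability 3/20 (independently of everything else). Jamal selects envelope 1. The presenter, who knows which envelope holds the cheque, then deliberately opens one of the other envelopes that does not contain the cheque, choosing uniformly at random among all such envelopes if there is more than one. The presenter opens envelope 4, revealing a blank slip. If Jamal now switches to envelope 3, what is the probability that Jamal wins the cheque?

Apply Bayes' rule, conditioning on where the cheque actually is.
If it is in envelope 1 (prior 3/10): the presenter has 4 equally likely choices, so probability 1/4; weight (3/10)·(1/4) = 3/40.
If it is in envelope 2 (prior 1/4): the presenter has 3 equally likely choices, so probability 1/3; weight (1/4)·(1/3) = 1/12.
If it is in envelope 3 (prior 1/20): the presenter has 3 equally likely choices, so probability 1/3; weight (1/20)·(1/3) = 1/60.
If it is in envelope 4 (prior 1/4): the presenter opened envelope 4, so this case is ruled out; weight (1/4)·0 = 0.
If it is in envelope 5 (prior 3/20): the presenter has 3 equally likely choices, so probability 1/3; weight (3/20)·(1/3) = 1/20.
The weights sum to 9/40.
So P(the cheque in envelope 3 | the presenter opened envelope 4) = (1/60) / (9/40) = 2/27.

2/27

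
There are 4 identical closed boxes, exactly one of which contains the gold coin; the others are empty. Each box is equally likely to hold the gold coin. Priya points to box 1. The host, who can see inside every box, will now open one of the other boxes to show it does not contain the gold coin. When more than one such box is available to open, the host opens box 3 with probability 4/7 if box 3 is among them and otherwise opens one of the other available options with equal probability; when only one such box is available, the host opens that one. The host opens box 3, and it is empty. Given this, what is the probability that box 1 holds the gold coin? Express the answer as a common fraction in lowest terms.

1/3

Apply Bayes' rule, conditioning on where the gold coin actually is.
If it is in any of boxes 1, 2, and 4 (prior 1/4 each): box 3 is available, opened with probability 4/7; weight (1/4)·(4/7) = 1/7 each.
If it is in box 3 (prior 1/4): the host opened box 3, so this case is ruled out; weight (1/4)·0 = 0.
The weights sum to 3/7.
So P(the gold coin in box 1 | the host opened box 3) = (1/7) / (3/7) = 1/3.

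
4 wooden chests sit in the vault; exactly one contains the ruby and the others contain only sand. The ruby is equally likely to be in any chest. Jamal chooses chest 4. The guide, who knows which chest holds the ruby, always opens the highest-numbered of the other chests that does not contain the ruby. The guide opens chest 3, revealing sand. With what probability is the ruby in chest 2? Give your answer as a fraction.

Apply Bayes' rule, conditioning on where the ruby actually is.
If it is in any of chests 1, 2, and 4 (prior 1/4 each): chest 3 is the highest-numbered option available, probability 1; weight (1/4)·1 = 1/4 each.
If it is in chest 3 (prior 1/4): the guide opened chest 3, so this case is ruled out; weight (1/4)·0 = 0.
The weights sum to 3/4.
So P(the ruby in chest 2 | the guide opened chest 3) = (1/4) / (3/4) = 1/3.

1/3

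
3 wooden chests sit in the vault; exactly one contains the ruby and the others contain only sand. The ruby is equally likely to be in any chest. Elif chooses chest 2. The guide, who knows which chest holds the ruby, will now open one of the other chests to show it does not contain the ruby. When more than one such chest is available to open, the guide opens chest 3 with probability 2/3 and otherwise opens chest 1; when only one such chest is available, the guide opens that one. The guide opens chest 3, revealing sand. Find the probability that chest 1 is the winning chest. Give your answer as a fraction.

3/5

Consider each possible location of the ruby in turn.
If it is in chest 1 (prior 1/3): only chest 3 is available, probability 1; weight (1/3)·1 = 1/3.
If it is in chest 2 (prior 1/3): chest 3 is available, opened with probability 2/3; weight (1/3)·(2/3) = 2/9.
If it is in chest 3 (prior 1/3): the guide opened chest 3, so this case is ruled out; weight (1/3)·0 = 0.
The weights sum to 5/9.
So P(the ruby in chest 1 | the guide opened chest 3) = (1/3) / (5/9) = 3/5.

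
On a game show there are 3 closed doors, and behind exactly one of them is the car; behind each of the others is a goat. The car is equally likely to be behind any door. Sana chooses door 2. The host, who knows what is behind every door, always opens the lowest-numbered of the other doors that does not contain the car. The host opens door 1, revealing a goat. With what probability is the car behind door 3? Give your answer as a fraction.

1/2

Consider each possible location of the car in turn.
If it is behind door 1 (prior 1/3): the host opened door 1, so this case is ruled out; weight (1/3)·0 = 0.
If it is behind either of doors 2 and 3 (prior 1/3 each): door 1 is the lowest-numbered option available, probability 1; weight (1/3)·1 = 1/3 each.
The weights sum to 2/3.
So P(the car behind door 3 | the host opened door 1) = (1/3) / (2/3) = 1/2.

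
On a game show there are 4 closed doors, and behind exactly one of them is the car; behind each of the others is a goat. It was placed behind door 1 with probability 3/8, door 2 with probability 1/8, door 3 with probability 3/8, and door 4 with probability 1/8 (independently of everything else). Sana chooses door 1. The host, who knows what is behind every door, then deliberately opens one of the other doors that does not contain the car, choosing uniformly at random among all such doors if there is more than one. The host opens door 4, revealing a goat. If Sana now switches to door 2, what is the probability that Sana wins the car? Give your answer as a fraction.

1/6

Condition on the true location of the car.
If it is behind door 1 (prior 3/8): the host has 3 equally likely choices, so probability 1/3; weight (3/8)·(1/3) = 1/8.
If it is behind door 2 (prior 1/8): the host has 2 equally likely choices, so probability 1/2; weight (1/8)·(1/2) = 1/16.
If it is behind door 3 (prior 3/8): the host has 2 equally likely choices, so probability 1/2; weight (3/8)·(1/2) = 3/16.
If it is behind door 4 (prior 1/8): the host opened door 4, so this case is ruled out; weight (1/8)·0 = 0.
The weights sum to 3/8.
So P(the car behind door 2 | the host opened door 4) = (1/16) / (3/8) = 1/6.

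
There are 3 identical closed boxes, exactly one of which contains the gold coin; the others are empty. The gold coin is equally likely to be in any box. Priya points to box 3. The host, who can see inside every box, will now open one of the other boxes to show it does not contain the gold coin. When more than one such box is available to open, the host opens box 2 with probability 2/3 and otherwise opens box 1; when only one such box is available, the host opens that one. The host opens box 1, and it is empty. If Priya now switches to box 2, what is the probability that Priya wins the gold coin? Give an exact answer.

Consider each possible location of the gold coin in turn.
If it is in box 1 (prior 1/3): the host opened box 1, so this case is ruled out; weight (1/3)·0 = 0.
If it is in box 2 (prior 1/3): only box 1 is available, probability 1; weight (1/3)·1 = 1/3.
If it is in box 3 (prior 1/3): box 2 is available but not opened, probability 1/3; weight (1/3)·(1/3) = 1/9.
The weights sum to 4/9.
So P(the gold coin in box 2 | the host opened box 1) = (1/3) / (4/9) = 3/4.

3/4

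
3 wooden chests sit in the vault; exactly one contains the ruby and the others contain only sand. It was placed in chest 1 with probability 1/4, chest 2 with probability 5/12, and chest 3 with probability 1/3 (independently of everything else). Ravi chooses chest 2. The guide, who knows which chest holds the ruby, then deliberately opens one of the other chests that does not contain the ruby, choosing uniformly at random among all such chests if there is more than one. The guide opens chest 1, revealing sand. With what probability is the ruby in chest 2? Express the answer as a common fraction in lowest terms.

5/13

Apply Bayes' rule, conditioning on where the ruby actually is.
If it is in chest 1 (prior 1/4): the guide opened chest 1, so this case is ruled out; weight (1/4)·0 = 0.
If it is in chest 2 (prior 5/12): the guide has 2 equally likely choices, so probability 1/2; weight (5/12)·(1/2) = 5/24.
If it is in chest 3 (prior 1/3): the guide has no choice, probability 1; weight (1/3)·1 = 1/3.
The weights sum to 13/24.
So P(the ruby in chest 2 | the guide opened chest 1) = (5/24) / (13/24) = 5/13.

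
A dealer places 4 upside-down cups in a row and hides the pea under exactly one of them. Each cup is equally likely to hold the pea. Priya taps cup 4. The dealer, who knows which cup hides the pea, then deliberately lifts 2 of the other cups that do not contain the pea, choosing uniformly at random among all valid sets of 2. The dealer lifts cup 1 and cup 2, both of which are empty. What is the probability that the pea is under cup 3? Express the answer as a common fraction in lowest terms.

Condition on the true location of the pea.
If it is under either of cups 1 and 2 (prior 1/4 each): that cup was opened and seen not to hold the prize — ruled out; weight (1/4)·0 = 0 each.
If it is under cup 3 (prior 1/4): the dealer has no choice, probability 1; weight (1/4)·1 = 1/4.
If it is under cup 4 (prior 1/4): the dealer has 3 equally likely choices, so probability 1/3; weight (1/4)·(1/3) = 1/12.
The weights sum to 1/3.
So P(the pea under cup 3 | the dealer opened cup 1 and cup 2) = (1/4) / (1/3) = 3/4.

3/4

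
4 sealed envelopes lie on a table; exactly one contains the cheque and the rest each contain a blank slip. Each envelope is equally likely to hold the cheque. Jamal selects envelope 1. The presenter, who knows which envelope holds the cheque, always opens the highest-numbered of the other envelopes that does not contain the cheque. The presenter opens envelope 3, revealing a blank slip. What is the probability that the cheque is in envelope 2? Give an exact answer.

Condition on the true location of the cheque.
If it is in either of envelopes 1 and 2 (prior 1/4 each): the presenter would have opened envelope 4 instead, probability 0; weight (1/4)·0 = 0 each.
If it is in envelope 3 (prior 1/4): the presenter opened envelope 3, so this case is ruled out; weight (1/4)·0 = 0.
If it is in envelope 4 (prior 1/4): envelope 3 is the highest-numbered option available, probability 1; weight (1/4)·1 = 1/4.
The weights sum to 1/4.
So P(the cheque in envelope 2 | the presenter opened envelope 3) = 0 / (1/4) = 0.

0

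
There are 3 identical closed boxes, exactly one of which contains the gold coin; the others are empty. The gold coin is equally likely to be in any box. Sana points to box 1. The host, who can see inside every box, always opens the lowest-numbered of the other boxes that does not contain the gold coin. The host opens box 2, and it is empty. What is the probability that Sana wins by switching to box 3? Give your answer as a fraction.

Consider each possible location of the gold coin in turn.
If it is in either of boxes 1 and 3 (prior 1/3 each): box 2 is the lowest-numbered option available, probability 1; weight (1/3)·1 = 1/3 each.
If it is in box 2 (prior 1/3): the host opened box 2, so this case is ruled out; weight (1/3)·0 = 0.
The weights sum to 2/3.
So P(the gold coin in box 3 | the host opened box 2) = (1/3) / (2/3) = 1/2.

1/2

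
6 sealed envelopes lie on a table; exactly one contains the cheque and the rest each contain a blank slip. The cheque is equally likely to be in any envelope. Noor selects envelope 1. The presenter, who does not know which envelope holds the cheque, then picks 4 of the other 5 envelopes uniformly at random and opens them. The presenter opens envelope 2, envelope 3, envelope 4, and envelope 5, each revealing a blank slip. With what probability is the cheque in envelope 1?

Consider each possible location of the cheque in turn.
If it is in either of envelopes 1 and 6 (prior 1/6 each): the presenter picks exactly this set with probability 1/5 regardless, and none is the prize; weight (1/6)·(1/5) = 1/30 each.
If it is in any of envelopes 2, 3, 4, and 5 (prior 1/6 each): that envelope was opened and seen not to hold the prize — ruled out; weight (1/6)·0 = 0 each.
The weights sum to 1/15.
So P(the cheque in envelope 1 | the presenter opened envelope 2, envelope 3, envelope 4, and envelope 5) = (1/30) / (1/15) = 1/2.

1/2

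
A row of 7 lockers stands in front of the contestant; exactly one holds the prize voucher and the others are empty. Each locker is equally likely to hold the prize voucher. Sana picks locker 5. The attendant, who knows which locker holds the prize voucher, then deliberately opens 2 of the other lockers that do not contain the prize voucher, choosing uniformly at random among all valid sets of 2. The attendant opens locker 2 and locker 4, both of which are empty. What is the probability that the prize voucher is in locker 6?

Consider each possible location of the prize voucher in turn.
If it is in any of lockers 1, 3, 6, and 7 (prior 1/7 each): the attendant has 10 equally likely choices, so probability 1/10; weight (1/7)·(1/10) = 1/70 each.
If it is in either of lockers 2 and 4 (prior 1/7 each): that locker was opened and seen not to hold the prize — ruled out; weight (1/7)·0 = 0 each.
If it is in locker 5 (prior 1/7): the attendant has 15 equally likely choices, so probability 1/15; weight (1/7)·(1/15) = 1/105.
The weights sum to 1/15.
So P(the prize voucher in locker 6 | the attendant opened locker 2 and locker 4) = (1/70) / (1/15) = 3/14.

3/14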